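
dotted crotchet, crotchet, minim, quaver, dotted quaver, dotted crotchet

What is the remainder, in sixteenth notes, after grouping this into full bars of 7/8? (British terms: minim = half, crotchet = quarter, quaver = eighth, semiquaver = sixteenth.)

One bar of 7/8 = 14 sixteenth notes.
Each duration in sixteenth notes: dotted crotchet = 6; crotchet = 4; minim = 8; quaver = 2; dotted quaver = 3; dotted crotchet = 6.
Total: 6 + 4 + 8 + 2 + 3 + 6 = 29.
29 ÷ 14 = 2 complete bars with 1 sixteenth note remaining.

1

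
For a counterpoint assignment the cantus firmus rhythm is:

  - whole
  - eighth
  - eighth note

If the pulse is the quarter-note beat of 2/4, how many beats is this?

One quarter-note beat = 2 eighth notes.
Express everything in eighth notes: whole = 8; eighth = 1; eighth note = 1.
Altogether 8 + 1 + 1 = 10.
10 ÷ 2 = 5 beats.

5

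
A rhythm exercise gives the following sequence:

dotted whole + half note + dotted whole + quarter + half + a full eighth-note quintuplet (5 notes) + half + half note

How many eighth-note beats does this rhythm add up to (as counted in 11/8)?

46

One eighth-note beat = 2 sixteenth notes.
In sixteenth notes: dotted whole = 24; half note = 8; dotted whole = 24; quarter = 4; half = 8; a full eighth-note quintuplet (5 notes) (five quintuplet eighths span one half) = 8; half = 8; half note = 8.
Altogether 24 + 8 + 24 + 4 + 8 + 8 + 8 + 8 = 92.
92 ÷ 2 = 46 beats.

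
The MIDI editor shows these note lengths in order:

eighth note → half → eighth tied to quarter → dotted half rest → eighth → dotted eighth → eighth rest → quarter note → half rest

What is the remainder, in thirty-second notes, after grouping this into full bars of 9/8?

22

One bar of 9/8 = 18 sixteenth notes.
Convert each value to sixteenth notes: eighth note = 2; half = 8; eighth tied to quarter (eighth + quarter) = 6; dotted half rest = 12; eighth = 2; dotted eighth = 3; eighth rest = 2; quarter note = 4; half rest = 8.
Altogether 2 + 8 + 6 + 12 + 2 + 3 + 2 + 4 + 8 = 47.
47 ÷ 18 = 2 complete bars with 11 sixteenth notes remaining = 22 thirty-second notes.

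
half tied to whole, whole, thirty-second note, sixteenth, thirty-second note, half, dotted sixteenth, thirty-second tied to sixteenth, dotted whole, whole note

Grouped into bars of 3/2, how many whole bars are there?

One bar of 3/2 = 48 thirty-second notes.
In thirty-second notes: half tied to whole (half + whole) = 48; whole = 32; thirty-second note = 1; sixteenth = 2; thirty-second note = 1; half = 16; dotted sixteenth = 3; thirty-second tied to sixteenth (thirty-second + sixteenth) = 3; dotted whole = 48; whole note = 32.
Sum: 48 + 32 + 1 + 2 + 1 + 16 + 3 + 3 + 48 + 32 = 186.
186 ÷ 48 = 3 complete bars with 42 left over.

3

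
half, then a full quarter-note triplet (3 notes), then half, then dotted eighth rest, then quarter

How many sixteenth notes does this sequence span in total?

31

Express everything in sixteenth notes: half = 8; a full quarter-note triplet (3 notes) (three triplet quarters span one half) = 8; half = 8; dotted eighth rest = 3; quarter = 4.
Adding: 8 + 8 + 8 + 3 + 4 = 31 sixteenth notes.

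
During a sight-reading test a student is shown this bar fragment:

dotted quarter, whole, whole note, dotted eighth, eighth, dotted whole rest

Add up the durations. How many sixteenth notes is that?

67

Each duration in sixteenth notes: dotted quarter = 6; whole = 16; whole note = 16; dotted eighth = 3; eighth = 2; dotted whole rest = 24.
Total: 6 + 16 + 16 + 3 + 2 + 24 = 67 sixteenth notes.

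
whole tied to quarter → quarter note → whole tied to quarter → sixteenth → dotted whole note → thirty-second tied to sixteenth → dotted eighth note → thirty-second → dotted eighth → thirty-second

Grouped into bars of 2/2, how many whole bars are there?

4

One bar of 2/2 = 32 thirty-second notes.
Each duration in thirty-second notes: whole tied to quarter (whole + quarter) = 40; quarter note = 8; whole tied to quarter (whole + quarter) = 40; sixteenth = 2; dotted whole note = 48; thirty-second tied to sixteenth (thirty-second + sixteenth) = 3; dotted eighth note = 6; thirty-second = 1; dotted eighth = 6; thirty-second = 1.
Sum: 40 + 8 + 40 + 2 + 48 + 3 + 6 + 1 + 6 + 1 = 155.
155 ÷ 32 = 4 complete bars with 27 left over.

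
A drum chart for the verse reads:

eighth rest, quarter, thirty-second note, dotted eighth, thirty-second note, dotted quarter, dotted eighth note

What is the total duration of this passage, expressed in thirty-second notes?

38

Each duration in thirty-second notes: eighth rest = 4; quarter = 8; thirty-second note = 1; dotted eighth = 6; thirty-second note = 1; dotted quarter = 12; dotted eighth note = 6.
Adding: 4 + 8 + 1 + 6 + 1 + 12 + 6 = 38 thirty-second notes.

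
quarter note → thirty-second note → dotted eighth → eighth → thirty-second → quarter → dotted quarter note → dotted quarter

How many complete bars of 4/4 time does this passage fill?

1

One bar of 4/4 = 32 thirty-second notes.
Express everything in thirty-second notes: quarter note = 8; thirty-second note = 1; dotted eighth = 6; eighth = 4; thirty-second = 1; quarter = 8; dotted quarter note = 12; dotted quarter = 12.
Sum: 8 + 1 + 6 + 4 + 1 + 8 + 12 + 12 = 52.
52 ÷ 32 = 1 complete bar with 20 left over.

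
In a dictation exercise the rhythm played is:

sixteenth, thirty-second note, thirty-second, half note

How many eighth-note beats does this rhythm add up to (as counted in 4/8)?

5

One eighth-note beat = 4 thirty-second notes.
Express everything in thirty-second notes: sixteenth = 2; thirty-second note = 1; thirty-second = 1; half note = 16.
Sum: 2 + 1 + 1 + 16 = 20.
20 ÷ 4 = 5 beats.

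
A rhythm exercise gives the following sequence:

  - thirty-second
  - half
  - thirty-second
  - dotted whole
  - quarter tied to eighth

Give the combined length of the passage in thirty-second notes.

In thirty-second notes: thirty-second = 1; half = 16; thirty-second = 1; dotted whole = 48; quarter tied to eighth (quarter + eighth) = 12.
Sum: 1 + 16 + 1 + 48 + 12 = 78 thirty-second notes.

78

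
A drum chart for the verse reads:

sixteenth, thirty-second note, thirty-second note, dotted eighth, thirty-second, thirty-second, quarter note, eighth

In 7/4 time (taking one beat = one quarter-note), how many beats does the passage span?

One quarter-note beat = 8 thirty-second notes.
In thirty-second notes: sixteenth = 2; thirty-second note = 1; thirty-second note = 1; dotted eighth = 6; thirty-second = 1; thirty-second = 1; quarter note = 8; eighth = 4.
Total: 2 + 1 + 1 + 6 + 1 + 1 + 8 + 4 = 24.
24 ÷ 8 = 3 beats.

3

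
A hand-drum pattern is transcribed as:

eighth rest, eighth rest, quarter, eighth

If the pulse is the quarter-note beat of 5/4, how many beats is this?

One quarter-note beat = 2 eighth notes.
Express everything in eighth notes: eighth rest = 1; eighth rest = 1; quarter = 2; eighth = 1.
Total: 1 + 1 + 2 + 1 = 5.
5 ÷ 2 = 2.5 beats.

2.5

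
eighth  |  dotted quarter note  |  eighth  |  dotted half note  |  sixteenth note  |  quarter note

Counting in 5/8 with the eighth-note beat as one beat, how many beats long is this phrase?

One eighth-note beat = 2 sixteenth notes.
Working in sixteenth notes: eighth = 2; dotted quarter note = 6; eighth = 2; dotted half note = 12; sixteenth note = 1; quarter note = 4.
Sum: 2 + 6 + 2 + 12 + 1 + 4 = 27.
27 ÷ 2 = 13.5 beats.

13.5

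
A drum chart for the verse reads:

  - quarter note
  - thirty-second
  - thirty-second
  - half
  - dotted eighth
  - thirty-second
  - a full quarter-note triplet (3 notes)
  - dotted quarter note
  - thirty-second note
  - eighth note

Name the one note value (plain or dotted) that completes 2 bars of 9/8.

dotted eighth note

2 bars of 9/8 = 72 thirty-second notes.
In thirty-second notes: quarter note = 8; thirty-second = 1; thirty-second = 1; half = 16; dotted eighth = 6; thirty-second = 1; a full quarter-note triplet (3 notes) (three triplet quarters span one half) = 16; dotted quarter note = 12; thirty-second note = 1; eighth note = 4.
Adding: 8 + 1 + 1 + 16 + 6 + 1 + 16 + 12 + 1 + 4 = 66.
Remaining: 72 − 66 = 6 thirty-second notes, which is a dotted eighth note.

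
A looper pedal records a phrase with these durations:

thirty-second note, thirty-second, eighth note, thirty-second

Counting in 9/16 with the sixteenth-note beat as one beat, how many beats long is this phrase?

One sixteenth-note beat = 2 thirty-second notes.
Convert each value to thirty-second notes: thirty-second note = 1; thirty-second = 1; eighth note = 4; thirty-second = 1.
Sum: 1 + 1 + 4 + 1 = 7.
7 ÷ 2 = 3.5 beats.

3.5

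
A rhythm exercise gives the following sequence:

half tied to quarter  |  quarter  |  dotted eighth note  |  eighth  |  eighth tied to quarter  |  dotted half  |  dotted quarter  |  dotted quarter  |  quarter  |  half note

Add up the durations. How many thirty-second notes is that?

126

Express everything in thirty-second notes: half tied to quarter (half + quarter) = 24; quarter = 8; dotted eighth note = 6; eighth = 4; eighth tied to quarter (eighth + quarter) = 12; dotted half = 24; dotted quarter = 12; dotted quarter = 12; quarter = 8; half note = 16.
Altogether 24 + 8 + 6 + 4 + 12 + 24 + 12 + 12 + 8 + 16 = 126 thirty-second notes.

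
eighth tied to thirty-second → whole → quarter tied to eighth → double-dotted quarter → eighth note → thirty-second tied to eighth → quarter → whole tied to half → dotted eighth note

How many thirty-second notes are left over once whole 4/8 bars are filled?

6

One bar of 4/8 = 16 thirty-second notes.
Express everything in thirty-second notes: eighth tied to thirty-second (eighth + thirty-second) = 5; whole = 32; quarter tied to eighth (quarter + eighth) = 12; double-dotted quarter = 14; eighth note = 4; thirty-second tied to eighth (thirty-second + eighth) = 5; quarter = 8; whole tied to half (whole + half) = 48; dotted eighth note = 6.
Total: 5 + 32 + 12 + 14 + 4 + 5 + 8 + 48 + 6 = 134.
134 ÷ 16 = 8 complete bars with 6 thirty-second notes remaining.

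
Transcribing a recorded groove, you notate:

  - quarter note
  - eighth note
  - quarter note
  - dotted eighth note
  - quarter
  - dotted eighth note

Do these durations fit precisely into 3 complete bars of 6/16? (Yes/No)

No

One bar of 6/16 = 6 sixteenth notes, so 3 bars = 18.
In sixteenth notes: quarter note = 4; eighth note = 2; quarter note = 4; dotted eighth note = 3; quarter = 4; dotted eighth note = 3.
Sum: 4 + 2 + 4 + 3 + 4 + 3 = 20.
20 exceeds 18, so the answer is No.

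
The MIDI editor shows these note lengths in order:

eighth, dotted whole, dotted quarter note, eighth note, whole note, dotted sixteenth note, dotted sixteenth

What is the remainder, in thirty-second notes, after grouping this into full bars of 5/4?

One bar of 5/4 = 40 thirty-second notes.
In thirty-second notes: eighth = 4; dotted whole = 48; dotted quarter note = 12; eighth note = 4; whole note = 32; dotted sixteenth note = 3; dotted sixteenth = 3.
Altogether 4 + 48 + 12 + 4 + 32 + 3 + 3 = 106.
106 ÷ 40 = 2 complete bars with 26 thirty-second notes remaining.

26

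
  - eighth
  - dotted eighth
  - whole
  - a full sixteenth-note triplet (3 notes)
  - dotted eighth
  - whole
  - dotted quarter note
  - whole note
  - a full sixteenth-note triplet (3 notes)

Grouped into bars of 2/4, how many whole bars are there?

8

One bar of 2/4 = 8 sixteenth notes.
Each duration in sixteenth notes: eighth = 2; dotted eighth = 3; whole = 16; a full sixteenth-note triplet (3 notes) (three triplet sixteenths span one eighth) = 2; dotted eighth = 3; whole = 16; dotted quarter note = 6; whole note = 16; a full sixteenth-note triplet (3 notes) (three triplet sixteenths span one eighth) = 2.
Total: 2 + 3 + 16 + 2 + 3 + 16 + 6 + 16 + 2 = 66.
66 ÷ 8 = 8 complete bars with 2 left over.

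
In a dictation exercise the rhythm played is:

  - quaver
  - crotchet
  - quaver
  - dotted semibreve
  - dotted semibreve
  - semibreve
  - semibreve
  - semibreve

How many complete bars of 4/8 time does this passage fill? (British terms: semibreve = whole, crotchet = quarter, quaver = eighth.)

13

One bar of 4/8 = 4 eighth notes.
Express everything in eighth notes: quaver = 1; crotchet = 2; quaver = 1; dotted semibreve = 12; dotted semibreve = 12; semibreve = 8; semibreve = 8; semibreve = 8.
Adding: 1 + 2 + 1 + 12 + 12 + 8 + 8 + 8 = 52.
52 ÷ 4 = 13 complete bars with 0 left over.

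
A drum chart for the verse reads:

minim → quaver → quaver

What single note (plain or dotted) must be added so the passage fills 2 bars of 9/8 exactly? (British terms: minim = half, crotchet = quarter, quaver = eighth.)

dotted whole note

2 bars of 9/8 = 18 eighth notes.
Convert each value to eighth notes: minim = 4; quaver = 1; quaver = 1.
Sum: 4 + 1 + 1 = 6.
Remaining: 18 − 6 = 12 eighth notes, which is a dotted whole note.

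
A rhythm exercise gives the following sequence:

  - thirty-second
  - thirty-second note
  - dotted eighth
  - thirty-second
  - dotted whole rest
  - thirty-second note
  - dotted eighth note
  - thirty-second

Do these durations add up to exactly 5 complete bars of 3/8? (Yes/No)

One bar of 3/8 = 12 thirty-second notes, so 5 bars = 60.
Each duration in thirty-second notes: thirty-second = 1; thirty-second note = 1; dotted eighth = 6; thirty-second = 1; dotted whole rest = 48; thirty-second note = 1; dotted eighth note = 6; thirty-second = 1.
Adding: 1 + 1 + 6 + 1 + 48 + 1 + 6 + 1 = 65.
65 exceeds 60, so the answer is No.

No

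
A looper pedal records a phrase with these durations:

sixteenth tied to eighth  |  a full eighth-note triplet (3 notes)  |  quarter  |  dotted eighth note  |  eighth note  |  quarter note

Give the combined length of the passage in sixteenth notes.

Express everything in sixteenth notes: sixteenth tied to eighth (sixteenth + eighth) = 3; a full eighth-note triplet (3 notes) (three triplet eighths span one quarter) = 4; quarter = 4; dotted eighth note = 3; eighth note = 2; quarter note = 4.
Adding: 3 + 4 + 4 + 3 + 2 + 4 = 20 sixteenth notes.

20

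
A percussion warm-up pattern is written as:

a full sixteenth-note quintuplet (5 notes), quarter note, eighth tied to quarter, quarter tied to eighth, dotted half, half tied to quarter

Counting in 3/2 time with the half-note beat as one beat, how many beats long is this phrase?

One half-note beat = 4 eighth notes.
In eighth notes: a full sixteenth-note quintuplet (5 notes) (five quintuplet sixteenths span one quarter) = 2; quarter note = 2; eighth tied to quarter (eighth + quarter) = 3; quarter tied to eighth (quarter + eighth) = 3; dotted half = 6; half tied to quarter (half + quarter) = 6.
Sum: 2 + 2 + 3 + 3 + 6 + 6 = 22.
22 ÷ 4 = 5.5 beats.

5.5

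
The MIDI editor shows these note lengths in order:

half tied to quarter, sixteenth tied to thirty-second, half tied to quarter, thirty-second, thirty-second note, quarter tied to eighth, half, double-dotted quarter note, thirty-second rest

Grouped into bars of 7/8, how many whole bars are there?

3

One bar of 7/8 = 28 thirty-second notes.
Each duration in thirty-second notes: half tied to quarter (half + quarter) = 24; sixteenth tied to thirty-second (sixteenth + thirty-second) = 3; half tied to quarter (half + quarter) = 24; thirty-second = 1; thirty-second note = 1; quarter tied to eighth (quarter + eighth) = 12; half = 16; double-dotted quarter note = 14; thirty-second rest = 1.
Altogether 24 + 3 + 24 + 1 + 1 + 12 + 16 + 14 + 1 = 96.
96 ÷ 28 = 3 complete bars with 12 left over.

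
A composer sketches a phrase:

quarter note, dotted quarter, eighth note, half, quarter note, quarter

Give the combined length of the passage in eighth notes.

14

In eighth notes: quarter note = 2; dotted quarter = 3; eighth note = 1; half = 4; quarter note = 2; quarter = 2.
Sum: 2 + 3 + 1 + 4 + 2 + 2 = 14 eighth notes.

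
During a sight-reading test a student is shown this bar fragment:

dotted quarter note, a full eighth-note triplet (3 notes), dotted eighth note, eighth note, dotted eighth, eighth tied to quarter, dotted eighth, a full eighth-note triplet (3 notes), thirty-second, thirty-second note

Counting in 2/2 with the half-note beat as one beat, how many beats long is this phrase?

4

One half-note beat = 16 thirty-second notes.
Working in thirty-second notes: dotted quarter note = 12; a full eighth-note triplet (3 notes) (three triplet eighths span one quarter) = 8; dotted eighth note = 6; eighth note = 4; dotted eighth = 6; eighth tied to quarter (eighth + quarter) = 12; dotted eighth = 6; a full eighth-note triplet (3 notes) (three triplet eighths span one quarter) = 8; thirty-second = 1; thirty-second note = 1.
Adding: 12 + 8 + 6 + 4 + 6 + 12 + 6 + 8 + 1 + 1 = 64.
64 ÷ 16 = 4 beats.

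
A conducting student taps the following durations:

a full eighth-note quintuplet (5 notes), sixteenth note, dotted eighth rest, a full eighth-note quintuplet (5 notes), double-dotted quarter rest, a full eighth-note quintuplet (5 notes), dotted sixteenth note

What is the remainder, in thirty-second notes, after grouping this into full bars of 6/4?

25

One bar of 6/4 = 48 thirty-second notes.
Express everything in thirty-second notes: a full eighth-note quintuplet (5 notes) (five quintuplet eighths span one half) = 16; sixteenth note = 2; dotted eighth rest = 6; a full eighth-note quintuplet (5 notes) (five quintuplet eighths span one half) = 16; double-dotted quarter rest = 14; a full eighth-note quintuplet (5 notes) (five quintuplet eighths span one half) = 16; dotted sixteenth note = 3.
Altogether 16 + 2 + 6 + 16 + 14 + 16 + 3 = 73.
73 ÷ 48 = 1 complete bar with 25 thirty-second notes remaining.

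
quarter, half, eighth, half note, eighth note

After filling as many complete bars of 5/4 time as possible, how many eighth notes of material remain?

2

One bar of 5/4 = 10 eighth notes.
In eighth notes: quarter = 2; half = 4; eighth = 1; half note = 4; eighth note = 1.
Altogether 2 + 4 + 1 + 4 + 1 = 12.
12 ÷ 10 = 1 complete bar with 2 eighth notes remaining.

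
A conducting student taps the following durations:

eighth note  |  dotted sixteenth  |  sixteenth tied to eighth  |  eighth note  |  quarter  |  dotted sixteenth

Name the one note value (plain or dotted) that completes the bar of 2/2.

The bar of 2/2 = 32 thirty-second notes.
Express everything in thirty-second notes: eighth note = 4; dotted sixteenth = 3; sixteenth tied to eighth (sixteenth + eighth) = 6; eighth note = 4; quarter = 8; dotted sixteenth = 3.
Adding: 4 + 3 + 6 + 4 + 8 + 3 = 28.
Remaining: 32 − 28 = 4 thirty-second notes, which is a eighth note.

eighth note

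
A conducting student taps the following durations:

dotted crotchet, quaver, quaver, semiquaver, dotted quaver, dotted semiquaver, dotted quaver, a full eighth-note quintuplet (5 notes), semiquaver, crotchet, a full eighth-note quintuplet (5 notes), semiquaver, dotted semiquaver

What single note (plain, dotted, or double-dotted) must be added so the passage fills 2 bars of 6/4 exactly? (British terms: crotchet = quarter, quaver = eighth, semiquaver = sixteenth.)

2 bars of 6/4 = 96 thirty-second notes.
Convert each value to thirty-second notes: dotted crotchet = 12; quaver = 4; quaver = 4; semiquaver = 2; dotted quaver = 6; dotted semiquaver = 3; dotted quaver = 6; a full eighth-note quintuplet (5 notes) (five quintuplet eighths span one half) = 16; semiquaver = 2; crotchet = 8; a full eighth-note quintuplet (5 notes) (five quintuplet eighths span one half) = 16; semiquaver = 2; dotted semiquaver = 3.
Altogether 12 + 4 + 4 + 2 + 6 + 3 + 6 + 16 + 2 + 8 + 16 + 2 + 3 = 84.
Remaining: 96 − 84 = 12 thirty-second notes, which is a dotted quarter note.

dotted quarter note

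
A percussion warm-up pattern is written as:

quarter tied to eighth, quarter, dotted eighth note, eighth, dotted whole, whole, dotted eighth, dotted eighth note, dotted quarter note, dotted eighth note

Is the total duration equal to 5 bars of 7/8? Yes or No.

One bar of 7/8 = 14 sixteenth notes, so 5 bars = 70.
Working in sixteenth notes: quarter tied to eighth (quarter + eighth) = 6; quarter = 4; dotted eighth note = 3; eighth = 2; dotted whole = 24; whole = 16; dotted eighth = 3; dotted eighth note = 3; dotted quarter note = 6; dotted eighth note = 3.
Adding: 6 + 4 + 3 + 2 + 24 + 16 + 3 + 3 + 6 + 3 = 70.
70 equals 70, so the answer is Yes.

Yes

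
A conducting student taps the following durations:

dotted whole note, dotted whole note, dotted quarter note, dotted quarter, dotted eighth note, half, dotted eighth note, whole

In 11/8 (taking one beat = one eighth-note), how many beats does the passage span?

45

One eighth-note beat = 2 sixteenth notes.
Working in sixteenth notes: dotted whole note = 24; dotted whole note = 24; dotted quarter note = 6; dotted quarter = 6; dotted eighth note = 3; half = 8; dotted eighth note = 3; whole = 16.
Total: 24 + 24 + 6 + 6 + 3 + 8 + 3 + 16 = 90.
90 ÷ 2 = 45 beats.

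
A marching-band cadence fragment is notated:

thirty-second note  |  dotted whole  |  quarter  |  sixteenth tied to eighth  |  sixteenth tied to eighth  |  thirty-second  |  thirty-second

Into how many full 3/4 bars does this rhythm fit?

2

One bar of 3/4 = 24 thirty-second notes.
In thirty-second notes: thirty-second note = 1; dotted whole = 48; quarter = 8; sixteenth tied to eighth (sixteenth + eighth) = 6; sixteenth tied to eighth (sixteenth + eighth) = 6; thirty-second = 1; thirty-second = 1.
Adding: 1 + 48 + 8 + 6 + 6 + 1 + 1 = 71.
71 ÷ 24 = 2 complete bars with 23 left over.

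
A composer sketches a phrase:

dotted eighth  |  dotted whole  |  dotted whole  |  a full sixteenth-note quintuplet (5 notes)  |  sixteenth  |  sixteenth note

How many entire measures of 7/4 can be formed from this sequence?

One bar of 7/4 = 28 sixteenth notes.
Convert each value to sixteenth notes: dotted eighth = 3; dotted whole = 24; dotted whole = 24; a full sixteenth-note quintuplet (5 notes) (five quintuplet sixteenths span one quarter) = 4; sixteenth = 1; sixteenth note = 1.
Sum: 3 + 24 + 24 + 4 + 1 + 1 = 57.
57 ÷ 28 = 2 complete bars with 1 left over.

2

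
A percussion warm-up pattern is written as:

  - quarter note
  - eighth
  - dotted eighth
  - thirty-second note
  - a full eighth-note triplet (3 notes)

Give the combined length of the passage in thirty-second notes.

27

Working in thirty-second notes: quarter note = 8; eighth = 4; dotted eighth = 6; thirty-second note = 1; a full eighth-note triplet (3 notes) (three triplet eighths span one quarter) = 8.
Sum: 8 + 4 + 6 + 1 + 8 = 27 thirty-second notes.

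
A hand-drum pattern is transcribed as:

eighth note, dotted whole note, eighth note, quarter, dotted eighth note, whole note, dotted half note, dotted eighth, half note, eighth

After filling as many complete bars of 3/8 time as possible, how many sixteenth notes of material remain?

4

One bar of 3/8 = 6 sixteenth notes.
Working in sixteenth notes: eighth note = 2; dotted whole note = 24; eighth note = 2; quarter = 4; dotted eighth note = 3; whole note = 16; dotted half note = 12; dotted eighth = 3; half note = 8; eighth = 2.
Sum: 2 + 24 + 2 + 4 + 3 + 16 + 12 + 3 + 8 + 2 = 76.
76 ÷ 6 = 12 complete bars with 4 sixteenth notes remaining.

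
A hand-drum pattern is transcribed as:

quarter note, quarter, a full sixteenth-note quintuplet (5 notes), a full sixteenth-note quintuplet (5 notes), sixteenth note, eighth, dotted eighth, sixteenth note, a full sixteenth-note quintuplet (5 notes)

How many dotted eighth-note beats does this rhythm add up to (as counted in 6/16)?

One dotted eighth-note beat = 3 sixteenth notes.
Working in sixteenth notes: quarter note = 4; quarter = 4; a full sixteenth-note quintuplet (5 notes) (five quintuplet sixteenths span one quarter) = 4; a full sixteenth-note quintuplet (5 notes) (five quintuplet sixteenths span one quarter) = 4; sixteenth note = 1; eighth = 2; dotted eighth = 3; sixteenth note = 1; a full sixteenth-note quintuplet (5 notes) (five quintuplet sixteenths span one quarter) = 4.
Altogether 4 + 4 + 4 + 4 + 1 + 2 + 3 + 1 + 4 = 27.
27 ÷ 3 = 9 beats.

9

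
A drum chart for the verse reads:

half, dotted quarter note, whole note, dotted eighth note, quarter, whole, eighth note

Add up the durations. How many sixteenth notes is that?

55

Each duration in sixteenth notes: half = 8; dotted quarter note = 6; whole note = 16; dotted eighth note = 3; quarter = 4; whole = 16; eighth note = 2.
Altogether 8 + 6 + 16 + 3 + 4 + 16 + 2 = 55 sixteenth notes.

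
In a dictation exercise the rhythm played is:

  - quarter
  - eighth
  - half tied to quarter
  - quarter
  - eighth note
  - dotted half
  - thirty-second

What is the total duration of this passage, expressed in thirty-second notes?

73

In thirty-second notes: quarter = 8; eighth = 4; half tied to quarter (half + quarter) = 24; quarter = 8; eighth note = 4; dotted half = 24; thirty-second = 1.
Total: 8 + 4 + 24 + 8 + 4 + 24 + 1 = 73 thirty-second notes.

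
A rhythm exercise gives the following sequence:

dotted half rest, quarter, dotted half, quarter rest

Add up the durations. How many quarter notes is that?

8

Each duration in quarter notes: dotted half rest = 3; quarter = 1; dotted half = 3; quarter rest = 1.
Total: 3 + 1 + 3 + 1 = 8 quarter notes.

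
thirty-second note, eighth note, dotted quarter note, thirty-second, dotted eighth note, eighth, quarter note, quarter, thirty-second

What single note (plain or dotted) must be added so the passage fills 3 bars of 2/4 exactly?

dotted sixteenth note

3 bars of 2/4 = 48 thirty-second notes.
Each duration in thirty-second notes: thirty-second note = 1; eighth note = 4; dotted quarter note = 12; thirty-second = 1; dotted eighth note = 6; eighth = 4; quarter note = 8; quarter = 8; thirty-second = 1.
Total: 1 + 4 + 12 + 1 + 6 + 4 + 8 + 8 + 1 = 45.
Remaining: 48 − 45 = 3 thirty-second notes, which is a dotted sixteenth note.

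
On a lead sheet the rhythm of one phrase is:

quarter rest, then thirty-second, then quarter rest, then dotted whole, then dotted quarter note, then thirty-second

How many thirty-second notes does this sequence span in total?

Working in thirty-second notes: quarter rest = 8; thirty-second = 1; quarter rest = 8; dotted whole = 48; dotted quarter note = 12; thirty-second = 1.
Adding: 8 + 1 + 8 + 48 + 12 + 1 = 78 thirty-second notes.

78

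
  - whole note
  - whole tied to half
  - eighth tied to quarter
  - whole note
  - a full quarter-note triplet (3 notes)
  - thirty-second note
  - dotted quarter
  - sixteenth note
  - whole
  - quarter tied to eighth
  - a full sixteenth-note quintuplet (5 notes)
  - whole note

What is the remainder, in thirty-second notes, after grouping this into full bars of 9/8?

One bar of 9/8 = 36 thirty-second notes.
In thirty-second notes: whole note = 32; whole tied to half (whole + half) = 48; eighth tied to quarter (eighth + quarter) = 12; whole note = 32; a full quarter-note triplet (3 notes) (three triplet quarters span one half) = 16; thirty-second note = 1; dotted quarter = 12; sixteenth note = 2; whole = 32; quarter tied to eighth (quarter + eighth) = 12; a full sixteenth-note quintuplet (5 notes) (five quintuplet sixteenths span one quarter) = 8; whole note = 32.
Altogether 32 + 48 + 12 + 32 + 16 + 1 + 12 + 2 + 32 + 12 + 8 + 32 = 239.
239 ÷ 36 = 6 complete bars with 23 thirty-second notes remaining.

23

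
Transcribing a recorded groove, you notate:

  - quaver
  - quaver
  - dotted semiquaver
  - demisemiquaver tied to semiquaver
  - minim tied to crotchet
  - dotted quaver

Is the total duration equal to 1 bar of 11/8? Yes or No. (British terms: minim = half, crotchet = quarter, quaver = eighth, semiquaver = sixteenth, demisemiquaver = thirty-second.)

Yes

One bar of 11/8 = 44 thirty-second notes.
Working in thirty-second notes: quaver = 4; quaver = 4; dotted semiquaver = 3; demisemiquaver tied to semiquaver (demisemiquaver + semiquaver) = 3; minim tied to crotchet (minim + crotchet) = 24; dotted quaver = 6.
Total: 4 + 4 + 3 + 3 + 24 + 6 = 44.
44 equals 44, so the answer is Yes.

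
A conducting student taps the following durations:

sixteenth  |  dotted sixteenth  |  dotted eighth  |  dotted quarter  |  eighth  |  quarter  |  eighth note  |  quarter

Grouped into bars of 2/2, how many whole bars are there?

One bar of 2/2 = 32 thirty-second notes.
Express everything in thirty-second notes: sixteenth = 2; dotted sixteenth = 3; dotted eighth = 6; dotted quarter = 12; eighth = 4; quarter = 8; eighth note = 4; quarter = 8.
Altogether 2 + 3 + 6 + 12 + 4 + 8 + 4 + 8 = 47.
47 ÷ 32 = 1 complete bar with 15 left over.

1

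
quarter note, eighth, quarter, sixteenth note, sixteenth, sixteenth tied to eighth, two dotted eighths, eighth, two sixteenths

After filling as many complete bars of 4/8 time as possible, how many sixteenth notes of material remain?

1

One bar of 4/8 = 8 sixteenth notes.
Express everything in sixteenth notes: quarter note = 4; eighth = 2; quarter = 4; sixteenth note = 1; sixteenth = 1; sixteenth tied to eighth (sixteenth + eighth) = 3; dotted eighth = 3; dotted eighth = 3; eighth = 2; sixteenth = 1; sixteenth = 1.
Total: 4 + 2 + 4 + 1 + 1 + 3 + 3 + 3 + 2 + 1 + 1 = 25.
25 ÷ 8 = 3 complete bars with 1 sixteenth note remaining.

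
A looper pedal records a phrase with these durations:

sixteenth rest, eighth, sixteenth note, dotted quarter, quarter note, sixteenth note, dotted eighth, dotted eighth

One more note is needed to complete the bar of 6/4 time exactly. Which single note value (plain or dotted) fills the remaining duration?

dotted eighth note

The bar of 6/4 = 24 sixteenth notes.
Convert each value to sixteenth notes: sixteenth rest = 1; eighth = 2; sixteenth note = 1; dotted quarter = 6; quarter note = 4; sixteenth note = 1; dotted eighth = 3; dotted eighth = 3.
Total: 1 + 2 + 1 + 6 + 4 + 1 + 3 + 3 = 21.
Remaining: 24 − 21 = 3 sixteenth notes, which is a dotted eighth note.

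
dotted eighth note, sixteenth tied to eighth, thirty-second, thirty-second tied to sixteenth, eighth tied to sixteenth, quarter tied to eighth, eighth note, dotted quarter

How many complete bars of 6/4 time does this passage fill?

One bar of 6/4 = 48 thirty-second notes.
Convert each value to thirty-second notes: dotted eighth note = 6; sixteenth tied to eighth (sixteenth + eighth) = 6; thirty-second = 1; thirty-second tied to sixteenth (thirty-second + sixteenth) = 3; eighth tied to sixteenth (eighth + sixteenth) = 6; quarter tied to eighth (quarter + eighth) = 12; eighth note = 4; dotted quarter = 12.
Sum: 6 + 6 + 1 + 3 + 6 + 12 + 4 + 12 = 50.
50 ÷ 48 = 1 complete bar with 2 left over.

1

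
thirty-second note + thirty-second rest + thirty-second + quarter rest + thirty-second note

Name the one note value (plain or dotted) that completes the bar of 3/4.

The bar of 3/4 = 24 thirty-second notes.
In thirty-second notes: thirty-second note = 1; thirty-second rest = 1; thirty-second = 1; quarter rest = 8; thirty-second note = 1.
Adding: 1 + 1 + 1 + 8 + 1 = 12.
Remaining: 24 − 12 = 12 thirty-second notes, which is a dotted quarter note.

dotted quarter note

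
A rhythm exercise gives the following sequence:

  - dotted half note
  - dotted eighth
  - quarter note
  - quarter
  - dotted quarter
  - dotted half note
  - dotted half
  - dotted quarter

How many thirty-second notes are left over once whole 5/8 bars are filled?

18

One bar of 5/8 = 10 sixteenth notes.
Working in sixteenth notes: dotted half note = 12; dotted eighth = 3; quarter note = 4; quarter = 4; dotted quarter = 6; dotted half note = 12; dotted half = 12; dotted quarter = 6.
Sum: 12 + 3 + 4 + 4 + 6 + 12 + 12 + 6 = 59.
59 ÷ 10 = 5 complete bars with 9 sixteenth notes remaining = 18 thirty-second notes.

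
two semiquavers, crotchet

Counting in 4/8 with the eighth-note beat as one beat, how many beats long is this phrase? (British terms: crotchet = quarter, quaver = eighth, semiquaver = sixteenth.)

One eighth-note beat = 2 sixteenth notes.
Convert each value to sixteenth notes: semiquaver = 1; semiquaver = 1; crotchet = 4.
Sum: 1 + 1 + 4 = 6.
6 ÷ 2 = 3 beats.

3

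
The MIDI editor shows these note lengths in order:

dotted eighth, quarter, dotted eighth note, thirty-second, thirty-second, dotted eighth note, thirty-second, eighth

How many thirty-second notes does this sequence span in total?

In thirty-second notes: dotted eighth = 6; quarter = 8; dotted eighth note = 6; thirty-second = 1; thirty-second = 1; dotted eighth note = 6; thirty-second = 1; eighth = 4.
Sum: 6 + 8 + 6 + 1 + 1 + 6 + 1 + 4 = 33 thirty-second notes.

33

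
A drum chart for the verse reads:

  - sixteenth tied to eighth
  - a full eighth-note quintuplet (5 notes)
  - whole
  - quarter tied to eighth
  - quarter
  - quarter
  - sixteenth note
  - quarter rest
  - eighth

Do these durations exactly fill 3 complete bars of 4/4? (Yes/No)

Yes

One bar of 4/4 = 16 sixteenth notes, so 3 bars = 48.
Each duration in sixteenth notes: sixteenth tied to eighth (sixteenth + eighth) = 3; a full eighth-note quintuplet (5 notes) (five quintuplet eighths span one half) = 8; whole = 16; quarter tied to eighth (quarter + eighth) = 6; quarter = 4; quarter = 4; sixteenth note = 1; quarter rest = 4; eighth = 2.
Sum: 3 + 8 + 16 + 6 + 4 + 4 + 1 + 4 + 2 = 48.
48 equals 48, so the answer is Yes.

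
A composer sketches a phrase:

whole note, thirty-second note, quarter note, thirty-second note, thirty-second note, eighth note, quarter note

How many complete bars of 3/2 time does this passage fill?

One bar of 3/2 = 48 thirty-second notes.
In thirty-second notes: whole note = 32; thirty-second note = 1; quarter note = 8; thirty-second note = 1; thirty-second note = 1; eighth note = 4; quarter note = 8.
Sum: 32 + 1 + 8 + 1 + 1 + 4 + 8 = 55.
55 ÷ 48 = 1 complete bar with 7 left over.

1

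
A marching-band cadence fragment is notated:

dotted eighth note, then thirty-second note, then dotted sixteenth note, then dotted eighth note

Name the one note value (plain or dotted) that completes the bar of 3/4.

The bar of 3/4 = 24 thirty-second notes.
Convert each value to thirty-second notes: dotted eighth note = 6; thirty-second note = 1; dotted sixteenth note = 3; dotted eighth note = 6.
Altogether 6 + 1 + 3 + 6 = 16.
Remaining: 24 − 16 = 8 thirty-second notes, which is a quarter note.

quarter note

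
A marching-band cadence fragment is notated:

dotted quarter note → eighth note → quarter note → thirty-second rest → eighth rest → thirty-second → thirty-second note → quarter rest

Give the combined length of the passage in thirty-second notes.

39

Working in thirty-second notes: dotted quarter note = 12; eighth note = 4; quarter note = 8; thirty-second rest = 1; eighth rest = 4; thirty-second = 1; thirty-second note = 1; quarter rest = 8.
Total: 12 + 4 + 8 + 1 + 4 + 1 + 1 + 8 = 39 thirty-second notes.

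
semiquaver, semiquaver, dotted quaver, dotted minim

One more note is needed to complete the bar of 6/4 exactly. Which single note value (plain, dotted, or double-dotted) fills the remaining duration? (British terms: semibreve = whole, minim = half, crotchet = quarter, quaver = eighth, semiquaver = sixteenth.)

double-dotted quarter note

The bar of 6/4 = 24 sixteenth notes.
Each duration in sixteenth notes: semiquaver = 1; semiquaver = 1; dotted quaver = 3; dotted minim = 12.
Sum: 1 + 1 + 3 + 12 = 17.
Remaining: 24 − 17 = 7 sixteenth notes, which is a double-dotted quarter note.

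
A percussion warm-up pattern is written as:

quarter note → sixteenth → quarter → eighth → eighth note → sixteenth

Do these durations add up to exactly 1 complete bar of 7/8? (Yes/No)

Yes

One bar of 7/8 = 14 sixteenth notes.
Each duration in sixteenth notes: quarter note = 4; sixteenth = 1; quarter = 4; eighth = 2; eighth note = 2; sixteenth = 1.
Sum: 4 + 1 + 4 + 2 + 2 + 1 = 14.
14 equals 14, so the answer is Yes.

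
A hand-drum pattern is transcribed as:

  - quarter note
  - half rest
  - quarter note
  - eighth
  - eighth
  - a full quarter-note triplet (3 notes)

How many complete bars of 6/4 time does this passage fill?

One bar of 6/4 = 12 eighth notes.
Convert each value to eighth notes: quarter note = 2; half rest = 4; quarter note = 2; eighth = 1; eighth = 1; a full quarter-note triplet (3 notes) (three triplet quarters span one half) = 4.
Adding: 2 + 4 + 2 + 1 + 1 + 4 = 14.
14 ÷ 12 = 1 complete bar with 2 left over.

1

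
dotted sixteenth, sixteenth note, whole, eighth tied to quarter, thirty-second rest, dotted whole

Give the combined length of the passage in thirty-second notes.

Working in thirty-second notes: dotted sixteenth = 3; sixteenth note = 2; whole = 32; eighth tied to quarter (eighth + quarter) = 12; thirty-second rest = 1; dotted whole = 48.
Adding: 3 + 2 + 32 + 12 + 1 + 48 = 98 thirty-second notes.

98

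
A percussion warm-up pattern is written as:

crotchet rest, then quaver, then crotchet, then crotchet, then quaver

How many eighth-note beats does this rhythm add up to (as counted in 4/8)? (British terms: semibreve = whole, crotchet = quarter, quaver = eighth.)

One eighth-note beat = 2 sixteenth notes.
Convert each value to sixteenth notes: crotchet rest = 4; quaver = 2; crotchet = 4; crotchet = 4; quaver = 2.
Adding: 4 + 2 + 4 + 4 + 2 = 16.
16 ÷ 2 = 8 beats.

8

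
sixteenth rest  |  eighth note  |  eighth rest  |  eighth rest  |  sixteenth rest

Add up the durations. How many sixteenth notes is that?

Each duration in sixteenth notes: sixteenth rest = 1; eighth note = 2; eighth rest = 2; eighth rest = 2; sixteenth rest = 1.
Total: 1 + 2 + 2 + 2 + 1 = 8 sixteenth notes.

8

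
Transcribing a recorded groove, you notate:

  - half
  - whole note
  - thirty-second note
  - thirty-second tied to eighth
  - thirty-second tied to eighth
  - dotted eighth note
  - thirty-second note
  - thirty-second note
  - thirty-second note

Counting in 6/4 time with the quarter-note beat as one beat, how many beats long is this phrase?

One quarter-note beat = 8 thirty-second notes.
Convert each value to thirty-second notes: half = 16; whole note = 32; thirty-second note = 1; thirty-second tied to eighth (thirty-second + eighth) = 5; thirty-second tied to eighth (thirty-second + eighth) = 5; dotted eighth note = 6; thirty-second note = 1; thirty-second note = 1; thirty-second note = 1.
Adding: 16 + 32 + 1 + 5 + 5 + 6 + 1 + 1 + 1 = 68.
68 ÷ 8 = 8.5 beats.

8.5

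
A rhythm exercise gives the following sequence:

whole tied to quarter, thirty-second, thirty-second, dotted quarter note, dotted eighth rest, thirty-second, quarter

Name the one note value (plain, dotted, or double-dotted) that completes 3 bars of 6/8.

dotted sixteenth note

3 bars of 6/8 = 72 thirty-second notes.
Express everything in thirty-second notes: whole tied to quarter (whole + quarter) = 40; thirty-second = 1; thirty-second = 1; dotted quarter note = 12; dotted eighth rest = 6; thirty-second = 1; quarter = 8.
Adding: 40 + 1 + 1 + 12 + 6 + 1 + 8 = 69.
Remaining: 72 − 69 = 3 thirty-second notes, which is a dotted sixteenth note.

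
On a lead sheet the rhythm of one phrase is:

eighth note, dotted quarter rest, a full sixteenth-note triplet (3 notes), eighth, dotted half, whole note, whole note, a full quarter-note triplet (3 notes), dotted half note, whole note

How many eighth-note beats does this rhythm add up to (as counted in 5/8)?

46

One eighth-note beat = 2 sixteenth notes.
Each duration in sixteenth notes: eighth note = 2; dotted quarter rest = 6; a full sixteenth-note triplet (3 notes) (three triplet sixteenths span one eighth) = 2; eighth = 2; dotted half = 12; whole note = 16; whole note = 16; a full quarter-note triplet (3 notes) (three triplet quarters span one half) = 8; dotted half note = 12; whole note = 16.
Adding: 2 + 6 + 2 + 2 + 12 + 16 + 16 + 8 + 12 + 16 = 92.
92 ÷ 2 = 46 beats.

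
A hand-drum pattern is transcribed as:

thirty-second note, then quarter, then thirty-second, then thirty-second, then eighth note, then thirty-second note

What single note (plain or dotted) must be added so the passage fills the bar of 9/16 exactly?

sixteenth note

The bar of 9/16 = 18 thirty-second notes.
Convert each value to thirty-second notes: thirty-second note = 1; quarter = 8; thirty-second = 1; thirty-second = 1; eighth note = 4; thirty-second note = 1.
Total: 1 + 8 + 1 + 1 + 4 + 1 = 16.
Remaining: 18 − 16 = 2 thirty-second notes, which is a sixteenth note.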